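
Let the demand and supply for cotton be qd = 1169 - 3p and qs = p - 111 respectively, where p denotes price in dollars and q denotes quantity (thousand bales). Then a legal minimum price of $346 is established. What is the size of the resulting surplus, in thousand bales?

Without the control the market clears where 1169 - 3p = p - 111, i.e. p* = 320 and q* = 209.
The floor of 346 is above the equilibrium price 320, so it binds.
At p = 346: qd = 1169 - 3·346 = 131 and qs = 346 - 111 = 235.
Surplus = qs - qd = 235 - 131 = 104.

104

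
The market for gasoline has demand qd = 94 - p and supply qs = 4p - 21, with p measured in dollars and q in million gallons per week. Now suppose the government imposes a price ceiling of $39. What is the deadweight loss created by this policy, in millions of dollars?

0

Without the control the market clears where 94 - p = 4p - 21, i.e. p* = 23 and q* = 71.
The ceiling of 39 is above the equilibrium price 23, so it is not binding; the market clears at p* = 23, q* = 71.
Since the control does not bind, no trades are prevented and deadweight loss is zero.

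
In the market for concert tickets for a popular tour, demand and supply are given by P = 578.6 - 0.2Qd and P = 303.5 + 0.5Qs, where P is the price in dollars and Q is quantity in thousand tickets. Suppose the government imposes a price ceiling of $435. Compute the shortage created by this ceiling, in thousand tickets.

Rearranging demand gives Qd = 2893 - 5P; rearranging supply gives Qs = 2P - 607. Setting quantity demanded equal to quantity supplied, 2893 - 5P = 2P - 607, gives P* = 500 and Q* = 393.
The ceiling of 435 is below the equilibrium price 500, so it binds.
At P = 435: Qd = 2893 - 5·435 = 718 and Qs = 2·435 - 607 = 263.
Shortage = Qd - Qs = 718 - 263 = 455.

455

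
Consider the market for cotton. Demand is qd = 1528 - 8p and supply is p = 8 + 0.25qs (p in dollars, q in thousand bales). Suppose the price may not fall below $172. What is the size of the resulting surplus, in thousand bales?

504

Rearranging supply gives qs = 4p - 32. Equilibrium: 1528 - 8p = 4p - 32, so 1560 = 12p and p* = 130, q* = 488.
Since 172 > 130, the floor is binding.
At p = 172: qd = 1528 - 8·172 = 152 and qs = 4·172 - 32 = 656.
Surplus = qs - qd = 656 - 152 = 504.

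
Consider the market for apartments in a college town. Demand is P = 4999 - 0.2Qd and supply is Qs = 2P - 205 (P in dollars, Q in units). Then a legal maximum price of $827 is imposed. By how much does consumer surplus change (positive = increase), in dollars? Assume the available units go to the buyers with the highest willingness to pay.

Rearranging demand gives Qd = 24995 - 5P. Without the control the market clears where 24995 - 5P = 2P - 205, i.e. P* = 3600 and Q* = 6995.
Since 827 < 3600, the ceiling is binding.
At P = 827: Qd = 24995 - 5·827 = 20860 and Qs = 2·827 - 205 = 1449.
Consumer surplus without the control is ½ · (4999 - 3600) · 6995 = 4893002.5.
With the ceiling, 1449 units are sold at 827 (assume they go to the highest-value buyers). The demand price at Q = 1449 is 4709.2, so CS = ½ · [(4999 - 827) + (4709.2 - 827)] · 1449 = 5835267.9.
Change in consumer surplus = 5835267.9 - 4893002.5 = 942265.4.

942265.4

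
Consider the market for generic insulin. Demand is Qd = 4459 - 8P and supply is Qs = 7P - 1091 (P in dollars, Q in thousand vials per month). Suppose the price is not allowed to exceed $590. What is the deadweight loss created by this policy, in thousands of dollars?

Without the control the market clears where 4459 - 8P = 7P - 1091, i.e. P* = 370 and Q* = 1499.
The ceiling of 590 is above the equilibrium price 370, so it is not binding; the market clears at P* = 370, Q* = 1499.
Since the control does not bind, no trades are prevented and deadweight loss is zero.

0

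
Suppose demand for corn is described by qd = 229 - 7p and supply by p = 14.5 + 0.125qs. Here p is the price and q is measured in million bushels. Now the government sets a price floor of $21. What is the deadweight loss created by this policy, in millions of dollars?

0

Rearranging supply gives qs = 8p - 116. Without the control the market clears where 229 - 7p = 8p - 116, i.e. p* = 23 and q* = 68.
The floor of 21 is below the equilibrium price 23, so it is not binding; the market clears at p* = 23, q* = 68.
Since the control does not bind, no trades are prevented and deadweight loss is zero.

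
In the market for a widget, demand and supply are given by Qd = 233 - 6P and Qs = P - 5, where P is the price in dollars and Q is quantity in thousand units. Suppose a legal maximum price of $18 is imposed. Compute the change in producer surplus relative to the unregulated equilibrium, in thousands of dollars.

In a free market, 233 - 6P = P - 5 gives the equilibrium P* = 34, Q* = 29.
The ceiling of 18 is below the equilibrium price 34, so it binds.
At P = 18: Qd = 233 - 6·18 = 125 and Qs = 18 - 5 = 13.
Producer surplus without the control is ½ · (34 - 5) · 29 = 420.5.
With the ceiling, producers sell 13 units at 18, so PS = ½ · (18 - 5) · 13 = 84.5.
Change in producer surplus = 84.5 - 420.5 = -336.

-336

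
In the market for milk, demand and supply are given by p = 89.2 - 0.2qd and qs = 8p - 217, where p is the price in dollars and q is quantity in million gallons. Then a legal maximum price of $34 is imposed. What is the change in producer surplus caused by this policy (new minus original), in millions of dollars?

-2091

Rearranging demand gives qd = 446 - 5p. Setting quantity demanded equal to quantity supplied, 446 - 5p = 8p - 217, gives p* = 51 and q* = 191.
Since 34 < 51, the ceiling is binding.
At p = 34: qd = 446 - 5·34 = 276 and qs = 8·34 - 217 = 55.
Producer surplus without the control is ½ · (51 - 27.125) · 191 = 2280.0625.
With the ceiling, producers sell 55 units at 34, so PS = ½ · (34 - 27.125) · 55 = 189.0625.
Change in producer surplus = 189.0625 - 2280.0625 = -2091.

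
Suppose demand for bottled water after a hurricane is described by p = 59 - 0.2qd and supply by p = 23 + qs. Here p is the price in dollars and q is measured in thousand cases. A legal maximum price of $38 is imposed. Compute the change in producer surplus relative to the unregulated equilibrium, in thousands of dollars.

-337.5

Rearranging demand gives qd = 295 - 5p; rearranging supply gives qs = p - 23. Without the control the market clears where 295 - 5p = p - 23, i.e. p* = 53 and q* = 30.
The ceiling of 38 is below the equilibrium price 53, so it binds.
At p = 38: qd = 295 - 5·38 = 105 and qs = 38 - 23 = 15.
Producer surplus without the control is ½ · (53 - 23) · 30 = 450.
With the ceiling, producers sell 15 units at 38, so PS = ½ · (38 - 23) · 15 = 112.5.
Change in producer surplus = 112.5 - 450 = -337.5.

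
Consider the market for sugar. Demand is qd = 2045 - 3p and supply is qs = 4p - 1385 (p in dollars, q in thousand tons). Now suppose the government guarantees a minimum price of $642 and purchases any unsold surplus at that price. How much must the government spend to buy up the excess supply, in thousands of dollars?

683088

In a free market, 2045 - 3p = 4p - 1385 gives the equilibrium p* = 490, q* = 575.
Since 642 > 490, the floor is binding.
At p = 642: qd = 2045 - 3·642 = 119 and qs = 4·642 - 1385 = 1183.
Surplus = qs - qd = 1064.
Government expenditure = surplus × support price = 1064 × 642 = 683088.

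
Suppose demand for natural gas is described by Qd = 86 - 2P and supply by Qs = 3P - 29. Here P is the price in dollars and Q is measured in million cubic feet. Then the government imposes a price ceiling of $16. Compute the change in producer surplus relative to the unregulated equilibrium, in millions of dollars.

Equilibrium: 86 - 2P = 3P - 29, so 115 = 5P and P* = 23, Q* = 40.
Since 16 < 23, the ceiling is binding.
At P = 16: Qd = 86 - 2·16 = 54 and Qs = 3·16 - 29 = 19.
Producer surplus without the control is ½ · (23 - 29/3) · 40 = 800/3.
With the ceiling, producers sell 19 units at 16, so PS = ½ · (16 - 29/3) · 19 = 361/6.
Change in producer surplus = 361/6 - 800/3 = -206.5.

-206.5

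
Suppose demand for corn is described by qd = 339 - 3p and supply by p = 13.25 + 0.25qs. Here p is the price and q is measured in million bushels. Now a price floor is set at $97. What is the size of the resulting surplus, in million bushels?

287

Rearranging supply gives qs = 4p - 53. In a free market, 339 - 3p = 4p - 53 gives the equilibrium p* = 56, q* = 171.
Since 97 > 56, the floor is binding.
At p = 97: qd = 339 - 3·97 = 48 and qs = 4·97 - 53 = 335.
Surplus = qs - qd = 335 - 48 = 287.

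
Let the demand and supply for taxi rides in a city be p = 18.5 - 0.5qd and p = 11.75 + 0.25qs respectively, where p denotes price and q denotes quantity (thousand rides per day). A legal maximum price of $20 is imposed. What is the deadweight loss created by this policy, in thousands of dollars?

0

Rearranging demand gives qd = 37 - 2p; rearranging supply gives qs = 4p - 47. Setting quantity demanded equal to quantity supplied, 37 - 2p = 4p - 47, gives p* = 14 and q* = 9.
The ceiling of 20 is above the equilibrium price 14, so it is not binding; the market clears at p* = 14, q* = 9.
Since the control does not bind, no trades are prevented and deadweight loss is zero.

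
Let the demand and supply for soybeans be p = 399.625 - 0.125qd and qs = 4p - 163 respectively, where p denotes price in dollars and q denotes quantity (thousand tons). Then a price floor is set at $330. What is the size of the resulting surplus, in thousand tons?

Rearranging demand gives qd = 3197 - 8p. Equilibrium: 3197 - 8p = 4p - 163, so 3360 = 12p and p* = 280, q* = 957.
Because the floor (330) lies above the market-clearing price, it is binding.
At p = 330: qd = 3197 - 8·330 = 557 and qs = 4·330 - 163 = 1157.
Surplus = qs - qd = 1157 - 557 = 600.

600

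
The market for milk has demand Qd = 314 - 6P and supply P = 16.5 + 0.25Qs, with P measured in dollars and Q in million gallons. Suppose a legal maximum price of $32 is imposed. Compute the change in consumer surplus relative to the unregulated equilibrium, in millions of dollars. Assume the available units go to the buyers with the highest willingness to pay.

Rearranging supply gives Qs = 4P - 66. Without the control the market clears where 314 - 6P = 4P - 66, i.e. P* = 38 and Q* = 86.
The ceiling of 32 is below the equilibrium price 38, so it binds.
At P = 32: Qd = 314 - 6·32 = 122 and Qs = 4·32 - 66 = 62.
Consumer surplus without the control is ½ · (157/3 - 38) · 86 = 1849/3.
With the ceiling, 62 units are sold at 32 (assume they go to the highest-value buyers). The demand price at Q = 62 is 42, so CS = ½ · [(157/3 - 32) + (42 - 32)] · 62 = 2821/3.
Change in consumer surplus = 2821/3 - 1849/3 = 324.

324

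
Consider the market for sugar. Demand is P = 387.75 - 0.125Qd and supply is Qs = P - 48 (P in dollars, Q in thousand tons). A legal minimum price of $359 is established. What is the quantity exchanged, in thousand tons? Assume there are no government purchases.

230

Rearranging demand gives Qd = 3102 - 8P. In a free market, 3102 - 8P = P - 48 gives the equilibrium P* = 350, Q* = 302.
Because the floor (359) lies above the market-clearing price, it is binding.
At P = 359: Qd = 3102 - 8·359 = 230 and Qs = 359 - 48 = 311.
The quantity actually transacted is the short side, demand: 230.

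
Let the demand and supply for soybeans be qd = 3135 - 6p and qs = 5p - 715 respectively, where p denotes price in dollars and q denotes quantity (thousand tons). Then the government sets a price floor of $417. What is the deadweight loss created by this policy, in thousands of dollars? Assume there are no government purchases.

29627.4

Setting quantity demanded equal to quantity supplied, 3135 - 6p = 5p - 715, gives p* = 350 and q* = 1035.
The floor of 417 is above the equilibrium price 350, so it binds.
At p = 417: qd = 3135 - 6·417 = 633 and qs = 5·417 - 715 = 1370.
Quantity traded falls to 633. At q = 633 the demand price is (3135 - 633)/6 = 417 and the supply price is (715 + 633)/5 = 269.6.
Deadweight loss = ½ · (417 - 269.6) · (1035 - 633) = ½ · 147.4 · 402 = 29627.4.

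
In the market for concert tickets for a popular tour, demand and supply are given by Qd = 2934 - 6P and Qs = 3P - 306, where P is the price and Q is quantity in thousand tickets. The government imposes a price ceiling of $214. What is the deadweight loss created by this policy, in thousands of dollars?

Without the control the market clears where 2934 - 6P = 3P - 306, i.e. P* = 360 and Q* = 774.
The ceiling of 214 is below the equilibrium price 360, so it binds.
At P = 214: Qd = 2934 - 6·214 = 1650 and Qs = 3·214 - 306 = 336.
Quantity traded falls to 336. At Q = 336 the demand price is (2934 - 336)/6 = 433 and the supply price is (306 + 336)/3 = 214.
Deadweight loss = ½ · (433 - 214) · (774 - 336) = ½ · 219 · 438 = 47961.

47961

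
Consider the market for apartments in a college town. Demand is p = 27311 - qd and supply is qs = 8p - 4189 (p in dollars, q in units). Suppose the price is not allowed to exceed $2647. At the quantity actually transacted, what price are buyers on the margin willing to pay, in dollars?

10324

Rearranging demand gives qd = 27311 - p. Setting quantity demanded equal to quantity supplied, 27311 - p = 8p - 4189, gives p* = 3500 and q* = 23811.
Because the ceiling (2647) lies below the market-clearing price, it is binding.
At p = 2647: qd = 27311 - 2647 = 24664 and qs = 8·2647 - 4189 = 16987.
Only 16987 units reach the market. On the demand curve, the marginal buyer's willingness to pay at q = 16987 is (27311 - 16987) = 10324.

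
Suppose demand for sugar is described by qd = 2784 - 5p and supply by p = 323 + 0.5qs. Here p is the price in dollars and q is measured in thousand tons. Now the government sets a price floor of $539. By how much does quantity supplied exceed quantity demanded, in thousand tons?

Rearranging supply gives qs = 2p - 646. Equilibrium: 2784 - 5p = 2p - 646, so 3430 = 7p and p* = 490, q* = 334.
Because the floor (539) lies above the market-clearing price, it is binding.
At p = 539: qd = 2784 - 5·539 = 89 and qs = 2·539 - 646 = 432.
Surplus = qs - qd = 432 - 89 = 343.

343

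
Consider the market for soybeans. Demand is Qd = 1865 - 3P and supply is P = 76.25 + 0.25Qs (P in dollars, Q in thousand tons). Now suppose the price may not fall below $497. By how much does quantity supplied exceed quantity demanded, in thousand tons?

1309

Rearranging supply gives Qs = 4P - 305. In a free market, 1865 - 3P = 4P - 305 gives the equilibrium P* = 310, Q* = 935.
Since 497 > 310, the floor is binding.
At P = 497: Qd = 1865 - 3·497 = 374 and Qs = 4·497 - 305 = 1683.
Surplus = Qs - Qd = 1683 - 374 = 1309.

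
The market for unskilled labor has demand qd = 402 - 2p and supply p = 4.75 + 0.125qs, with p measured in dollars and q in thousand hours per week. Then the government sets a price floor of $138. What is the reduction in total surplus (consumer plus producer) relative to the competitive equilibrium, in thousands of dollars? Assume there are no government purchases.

11045

Rearranging supply gives qs = 8p - 38. Equilibrium: 402 - 2p = 8p - 38, so 440 = 10p and p* = 44, q* = 314.
Because the floor (138) lies above the market-clearing price, it is binding.
At p = 138: qd = 402 - 2·138 = 126 and qs = 8·138 - 38 = 1066.
Quantity traded falls to 126. At q = 126 the demand price is (402 - 126)/2 = 138 and the supply price is (38 + 126)/8 = 20.5.
Deadweight loss = ½ · (138 - 20.5) · (314 - 126) = ½ · 117.5 · 188 = 11045.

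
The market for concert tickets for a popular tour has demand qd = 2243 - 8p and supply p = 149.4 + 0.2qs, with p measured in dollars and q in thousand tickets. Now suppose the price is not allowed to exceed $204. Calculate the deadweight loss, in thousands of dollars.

Rearranging supply gives qs = 5p - 747. Setting quantity demanded equal to quantity supplied, 2243 - 8p = 5p - 747, gives p* = 230 and q* = 403.
Because the ceiling (204) lies below the market-clearing price, it is binding.
At p = 204: qd = 2243 - 8·204 = 611 and qs = 5·204 - 747 = 273.
Quantity traded falls to 273. At q = 273 the demand price is (2243 - 273)/8 = 246.25 and the supply price is (747 + 273)/5 = 204.
Deadweight loss = ½ · (246.25 - 204) · (403 - 273) = ½ · 42.25 · 130 = 2746.25.

2746.25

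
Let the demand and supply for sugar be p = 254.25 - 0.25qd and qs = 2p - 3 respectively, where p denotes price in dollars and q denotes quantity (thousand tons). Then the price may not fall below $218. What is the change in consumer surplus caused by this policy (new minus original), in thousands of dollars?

Rearranging demand gives qd = 1017 - 4p. Without the control the market clears where 1017 - 4p = 2p - 3, i.e. p* = 170 and q* = 337.
The floor of 218 is above the equilibrium price 170, so it binds.
At p = 218: qd = 1017 - 4·218 = 145 and qs = 2·218 - 3 = 433.
Consumer surplus without the control is ½ · (254.25 - 170) · 337 = 14196.125.
With the floor, consumers buy 145 units at 218, so CS = ½ · (254.25 - 218) · 145 = 2628.125.
Change in consumer surplus = 2628.125 - 14196.125 = -11568.

-11568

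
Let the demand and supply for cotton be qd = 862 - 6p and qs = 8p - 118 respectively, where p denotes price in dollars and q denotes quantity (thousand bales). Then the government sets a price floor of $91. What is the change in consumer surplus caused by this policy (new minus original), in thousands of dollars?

-7959

Without the control the market clears where 862 - 6p = 8p - 118, i.e. p* = 70 and q* = 442.
The floor of 91 is above the equilibrium price 70, so it binds.
At p = 91: qd = 862 - 6·91 = 316 and qs = 8·91 - 118 = 610.
Consumer surplus without the control is ½ · (431/3 - 70) · 442 = 48841/3.
With the floor, consumers buy 316 units at 91, so CS = ½ · (431/3 - 91) · 316 = 24964/3.
Change in consumer surplus = 24964/3 - 48841/3 = -7959.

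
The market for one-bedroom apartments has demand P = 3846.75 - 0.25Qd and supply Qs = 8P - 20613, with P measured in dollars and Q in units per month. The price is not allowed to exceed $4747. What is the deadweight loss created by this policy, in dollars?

Rearranging demand gives Qd = 15387 - 4P. Without the control the market clears where 15387 - 4P = 8P - 20613, i.e. P* = 3000 and Q* = 3387.
The ceiling of 4747 is above the equilibrium price 3000, so it is not binding; the market clears at P* = 3000, Q* = 3387.
Since the control does not bind, no trades are prevented and deadweight loss is zero.

0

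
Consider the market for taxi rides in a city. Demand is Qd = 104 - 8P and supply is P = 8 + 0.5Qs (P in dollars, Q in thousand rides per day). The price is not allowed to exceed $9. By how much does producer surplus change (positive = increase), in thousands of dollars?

-15

Rearranging supply gives Qs = 2P - 16. In a free market, 104 - 8P = 2P - 16 gives the equilibrium P* = 12, Q* = 8.
Since 9 < 12, the ceiling is binding.
At P = 9: Qd = 104 - 8·9 = 32 and Qs = 2·9 - 16 = 2.
Producer surplus without the control is ½ · (12 - 8) · 8 = 16.
With the ceiling, producers sell 2 units at 9, so PS = ½ · (9 - 8) · 2 = 1.
Change in producer surplus = 1 - 16 = -15.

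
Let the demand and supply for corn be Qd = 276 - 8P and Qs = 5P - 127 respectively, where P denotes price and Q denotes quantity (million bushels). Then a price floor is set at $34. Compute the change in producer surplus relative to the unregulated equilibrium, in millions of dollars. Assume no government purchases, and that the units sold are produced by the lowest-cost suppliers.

-45.6

In a free market, 276 - 8P = 5P - 127 gives the equilibrium P* = 31, Q* = 28.
Since 34 > 31, the floor is binding.
At P = 34: Qd = 276 - 8·34 = 4 and Qs = 5·34 - 127 = 43.
Producer surplus without the control is ½ · (31 - 25.4) · 28 = 78.4.
With the floor, 4 units are sold at 34. The supply price at Q = 4 is 26.2, so PS = ½ · [(34 - 25.4) + (34 - 26.2)] · 4 = 32.8.
Change in producer surplus = 32.8 - 78.4 = -45.6.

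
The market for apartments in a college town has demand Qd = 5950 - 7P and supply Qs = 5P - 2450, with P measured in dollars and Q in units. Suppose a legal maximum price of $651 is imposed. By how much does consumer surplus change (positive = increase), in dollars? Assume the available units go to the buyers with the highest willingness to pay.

35157.5

Equilibrium: 5950 - 7P = 5P - 2450, so 8400 = 12P and P* = 700, Q* = 1050.
Since 651 < 700, the ceiling is binding.
At P = 651: Qd = 5950 - 7·651 = 1393 and Qs = 5·651 - 2450 = 805.
Consumer surplus without the control is ½ · (850 - 700) · 1050 = 78750.
With the ceiling, 805 units are sold at 651 (assume they go to the highest-value buyers). The demand price at Q = 805 is 735, so CS = ½ · [(850 - 651) + (735 - 651)] · 805 = 113907.5.
Change in consumer surplus = 113907.5 - 78750 = 35157.5.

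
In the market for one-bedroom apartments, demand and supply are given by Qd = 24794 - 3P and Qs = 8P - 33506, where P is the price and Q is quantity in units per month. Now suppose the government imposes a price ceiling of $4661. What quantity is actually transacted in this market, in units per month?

In a free market, 24794 - 3P = 8P - 33506 gives the equilibrium P* = 5300, Q* = 8894.
The ceiling of 4661 is below the equilibrium price 5300, so it binds.
At P = 4661: Qd = 24794 - 3·4661 = 10811 and Qs = 8·4661 - 33506 = 3782.
The quantity actually transacted is the short side, supply: 3782.

3782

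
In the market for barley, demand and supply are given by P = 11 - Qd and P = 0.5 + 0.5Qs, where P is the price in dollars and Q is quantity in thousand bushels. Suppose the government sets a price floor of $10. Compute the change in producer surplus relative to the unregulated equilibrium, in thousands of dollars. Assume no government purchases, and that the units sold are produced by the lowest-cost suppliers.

Rearranging demand gives Qd = 11 - P; rearranging supply gives Qs = 2P - 1. Equilibrium: 11 - P = 2P - 1, so 12 = 3P and P* = 4, Q* = 7.
Since 10 > 4, the floor is binding.
At P = 10: Qd = 11 - 10 = 1 and Qs = 2·10 - 1 = 19.
Producer surplus without the control is ½ · (4 - 0.5) · 7 = 12.25.
With the floor, 1 units are sold at 10. The supply price at Q = 1 is 1, so PS = ½ · [(10 - 0.5) + (10 - 1)] · 1 = 9.25.
Change in producer surplus = 9.25 - 12.25 = -3.

-3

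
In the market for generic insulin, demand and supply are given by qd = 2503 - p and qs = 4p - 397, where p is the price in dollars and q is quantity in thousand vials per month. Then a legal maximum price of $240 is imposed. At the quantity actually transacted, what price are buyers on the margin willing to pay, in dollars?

Equilibrium: 2503 - p = 4p - 397, so 2900 = 5p and p* = 580, q* = 1923.
Because the ceiling (240) lies below the market-clearing price, it is binding.
At p = 240: qd = 2503 - 240 = 2263 and qs = 4·240 - 397 = 563.
Only 563 units reach the market. On the demand curve, the marginal buyer's willingness to pay at q = 563 is (2503 - 563) = 1940.

1940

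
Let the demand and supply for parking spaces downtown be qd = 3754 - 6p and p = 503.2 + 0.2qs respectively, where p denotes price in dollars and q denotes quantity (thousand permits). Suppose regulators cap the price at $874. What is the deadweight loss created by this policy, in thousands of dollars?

Rearranging supply gives qs = 5p - 2516. Without the control the market clears where 3754 - 6p = 5p - 2516, i.e. p* = 570 and q* = 334.
The ceiling of 874 is above the equilibrium price 570, so it is not binding; the market clears at p* = 570, q* = 334.
Since the control does not bind, no trades are prevented and deadweight loss is zero.

0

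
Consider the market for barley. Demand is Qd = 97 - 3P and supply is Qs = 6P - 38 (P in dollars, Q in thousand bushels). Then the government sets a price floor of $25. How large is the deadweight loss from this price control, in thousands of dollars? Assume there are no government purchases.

Without the control the market clears where 97 - 3P = 6P - 38, i.e. P* = 15 and Q* = 52.
The floor of 25 is above the equilibrium price 15, so it binds.
At P = 25: Qd = 97 - 3·25 = 22 and Qs = 6·25 - 38 = 112.
Quantity traded falls to 22. At Q = 22 the demand price is (97 - 22)/3 = 25 and the supply price is (38 + 22)/6 = 10.
Deadweight loss = ½ · (25 - 10) · (52 - 22) = ½ · 15 · 30 = 225.

225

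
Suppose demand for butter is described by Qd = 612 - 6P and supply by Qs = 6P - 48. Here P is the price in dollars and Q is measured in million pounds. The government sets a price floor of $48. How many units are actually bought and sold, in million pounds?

Setting quantity demanded equal to quantity supplied, 612 - 6P = 6P - 48, gives P* = 55 and Q* = 282.
The floor of 48 is below the equilibrium price 55, so it is not binding; the market clears at P* = 55, Q* = 282.

282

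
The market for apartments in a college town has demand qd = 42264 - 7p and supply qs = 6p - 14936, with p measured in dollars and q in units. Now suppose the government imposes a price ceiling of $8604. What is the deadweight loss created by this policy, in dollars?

0

Equilibrium: 42264 - 7p = 6p - 14936, so 57200 = 13p and p* = 4400, q* = 11464.
Since 8604 is above p* = 4400, the ceiling does not bind and the free-market outcome prevails.
Since the control does not bind, no trades are prevented and deadweight loss is zero.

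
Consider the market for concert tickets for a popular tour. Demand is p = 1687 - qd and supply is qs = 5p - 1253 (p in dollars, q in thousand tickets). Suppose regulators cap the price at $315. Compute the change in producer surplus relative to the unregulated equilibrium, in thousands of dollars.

Rearranging demand gives qd = 1687 - p. Equilibrium: 1687 - p = 5p - 1253, so 2940 = 6p and p* = 490, q* = 1197.
Since 315 < 490, the ceiling is binding.
At p = 315: qd = 1687 - 315 = 1372 and qs = 5·315 - 1253 = 322.
Producer surplus without the control is ½ · (490 - 250.6) · 1197 = 143280.9.
With the ceiling, producers sell 322 units at 315, so PS = ½ · (315 - 250.6) · 322 = 10368.4.
Change in producer surplus = 10368.4 - 143280.9 = -132912.5.

-132912.5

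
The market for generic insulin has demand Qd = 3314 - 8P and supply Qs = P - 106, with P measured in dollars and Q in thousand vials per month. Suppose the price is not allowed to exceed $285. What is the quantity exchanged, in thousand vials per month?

179

Setting quantity demanded equal to quantity supplied, 3314 - 8P = P - 106, gives P* = 380 and Q* = 274.
Since 285 < 380, the ceiling is binding.
At P = 285: Qd = 3314 - 8·285 = 1034 and Qs = 285 - 106 = 179.
The quantity actually transacted is the short side, supply: 179.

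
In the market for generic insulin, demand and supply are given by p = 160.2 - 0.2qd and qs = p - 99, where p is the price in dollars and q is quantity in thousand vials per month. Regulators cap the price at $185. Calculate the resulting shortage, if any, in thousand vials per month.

0

Rearranging demand gives qd = 801 - 5p. Equilibrium: 801 - 5p = p - 99, so 900 = 6p and p* = 150, q* = 51.
The ceiling of 185 is above the equilibrium price 150, so it is not binding; the market clears at p* = 150, q* = 51.
Since the control does not bind, there is no shortage.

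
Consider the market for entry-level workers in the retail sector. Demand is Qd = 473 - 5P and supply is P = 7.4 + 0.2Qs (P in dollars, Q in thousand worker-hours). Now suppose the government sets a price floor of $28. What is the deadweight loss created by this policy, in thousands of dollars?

0

Rearranging supply gives Qs = 5P - 37. Setting quantity demanded equal to quantity supplied, 473 - 5P = 5P - 37, gives P* = 51 and Q* = 218.
Since 28 is below P* = 51, the floor does not bind and the free-market outcome prevails.
Since the control does not bind, no trades are prevented and deadweight loss is zero.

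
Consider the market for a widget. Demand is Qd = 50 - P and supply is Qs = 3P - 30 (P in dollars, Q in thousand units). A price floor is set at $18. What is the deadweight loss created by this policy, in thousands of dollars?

In a free market, 50 - P = 3P - 30 gives the equilibrium P* = 20, Q* = 30.
The floor of 18 is below the equilibrium price 20, so it is not binding; the market clears at P* = 20, Q* = 30.
Since the control does not bind, no trades are prevented and deadweight loss is zero.

0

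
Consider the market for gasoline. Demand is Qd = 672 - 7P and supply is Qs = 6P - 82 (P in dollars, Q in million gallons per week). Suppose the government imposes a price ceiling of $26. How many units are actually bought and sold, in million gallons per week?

Equilibrium: 672 - 7P = 6P - 82, so 754 = 13P and P* = 58, Q* = 266.
Since 26 < 58, the ceiling is binding.
At P = 26: Qd = 672 - 7·26 = 490 and Qs = 6·26 - 82 = 74.
The quantity actually transacted is the short side, supply: 74.

74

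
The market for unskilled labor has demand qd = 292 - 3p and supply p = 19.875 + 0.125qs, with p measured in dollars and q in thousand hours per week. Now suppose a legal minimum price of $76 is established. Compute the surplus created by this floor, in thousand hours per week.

Rearranging supply gives qs = 8p - 159. Equilibrium: 292 - 3p = 8p - 159, so 451 = 11p and p* = 41, q* = 169.
Since 76 > 41, the floor is binding.
At p = 76: qd = 292 - 3·76 = 64 and qs = 8·76 - 159 = 449.
Surplus = qs - qd = 449 - 64 = 385.

385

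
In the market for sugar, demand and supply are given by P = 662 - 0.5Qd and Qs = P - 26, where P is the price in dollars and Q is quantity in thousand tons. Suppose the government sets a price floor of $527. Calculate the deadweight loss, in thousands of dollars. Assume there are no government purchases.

17787

Rearranging demand gives Qd = 1324 - 2P. In a free market, 1324 - 2P = P - 26 gives the equilibrium P* = 450, Q* = 424.
Since 527 > 450, the floor is binding.
At P = 527: Qd = 1324 - 2·527 = 270 and Qs = 527 - 26 = 501.
Quantity traded falls to 270. At Q = 270 the demand price is (1324 - 270)/2 = 527 and the supply price is 26 + 270 = 296.
Deadweight loss = ½ · (527 - 296) · (424 - 270) = ½ · 231 · 154 = 17787.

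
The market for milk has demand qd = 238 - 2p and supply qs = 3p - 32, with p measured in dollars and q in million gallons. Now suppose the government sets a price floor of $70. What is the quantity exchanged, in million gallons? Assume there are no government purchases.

In a free market, 238 - 2p = 3p - 32 gives the equilibrium p* = 54, q* = 130.
Because the floor (70) lies above the market-clearing price, it is binding.
At p = 70: qd = 238 - 2·70 = 98 and qs = 3·70 - 32 = 178.
The quantity actually transacted is the short side, demand: 98.

98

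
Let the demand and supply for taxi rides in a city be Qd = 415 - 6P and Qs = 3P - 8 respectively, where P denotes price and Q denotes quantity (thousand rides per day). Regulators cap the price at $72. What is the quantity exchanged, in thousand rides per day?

133

In a free market, 415 - 6P = 3P - 8 gives the equilibrium P* = 47, Q* = 133.
Since 72 is above P* = 47, the ceiling does not bind and the free-market outcome prevails.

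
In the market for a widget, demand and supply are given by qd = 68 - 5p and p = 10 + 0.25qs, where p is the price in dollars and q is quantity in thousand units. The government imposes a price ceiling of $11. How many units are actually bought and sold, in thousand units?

Rearranging supply gives qs = 4p - 40. In a free market, 68 - 5p = 4p - 40 gives the equilibrium p* = 12, q* = 8.
The ceiling of 11 is below the equilibrium price 12, so it binds.
At p = 11: qd = 68 - 5·11 = 13 and qs = 4·11 - 40 = 4.
The quantity actually transacted is the short side, supply: 4.

4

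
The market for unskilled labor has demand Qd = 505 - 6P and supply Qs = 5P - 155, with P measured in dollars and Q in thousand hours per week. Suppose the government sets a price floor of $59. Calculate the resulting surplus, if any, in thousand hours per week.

In a free market, 505 - 6P = 5P - 155 gives the equilibrium P* = 60, Q* = 145.
Since 59 is below P* = 60, the floor does not bind and the free-market outcome prevails.
Since the control does not bind, there is no surplus.

0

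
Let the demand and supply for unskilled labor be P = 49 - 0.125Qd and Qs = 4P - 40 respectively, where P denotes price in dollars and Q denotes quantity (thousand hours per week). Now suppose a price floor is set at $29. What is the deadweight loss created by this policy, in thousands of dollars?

Rearranging demand gives Qd = 392 - 8P. Without the control the market clears where 392 - 8P = 4P - 40, i.e. P* = 36 and Q* = 104.
Since 29 is below P* = 36, the floor does not bind and the free-market outcome prevails.
Since the control does not bind, no trades are prevented and deadweight loss is zero.

0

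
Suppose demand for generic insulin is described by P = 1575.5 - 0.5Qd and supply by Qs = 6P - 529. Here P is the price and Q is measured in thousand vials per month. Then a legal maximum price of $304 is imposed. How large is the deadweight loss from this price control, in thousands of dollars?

292032

Rearranging demand gives Qd = 3151 - 2P. Equilibrium: 3151 - 2P = 6P - 529, so 3680 = 8P and P* = 460, Q* = 2231.
Since 304 < 460, the ceiling is binding.
At P = 304: Qd = 3151 - 2·304 = 2543 and Qs = 6·304 - 529 = 1295.
Quantity traded falls to 1295. At Q = 1295 the demand price is (3151 - 1295)/2 = 928 and the supply price is (529 + 1295)/6 = 304.
Deadweight loss = ½ · (928 - 304) · (2231 - 1295) = ½ · 624 · 936 = 292032.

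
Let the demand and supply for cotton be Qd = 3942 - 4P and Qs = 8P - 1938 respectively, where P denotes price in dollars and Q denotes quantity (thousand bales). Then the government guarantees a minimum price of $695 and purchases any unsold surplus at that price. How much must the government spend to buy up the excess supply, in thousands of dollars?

Equilibrium: 3942 - 4P = 8P - 1938, so 5880 = 12P and P* = 490, Q* = 1982.
Because the floor (695) lies above the market-clearing price, it is binding.
At P = 695: Qd = 3942 - 4·695 = 1162 and Qs = 8·695 - 1938 = 3622.
Surplus = Qs - Qd = 2460.
Government expenditure = surplus × support price = 2460 × 695 = 1709700.

1709700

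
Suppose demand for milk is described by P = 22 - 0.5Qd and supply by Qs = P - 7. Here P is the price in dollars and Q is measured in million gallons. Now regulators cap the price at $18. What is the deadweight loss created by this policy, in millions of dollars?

Rearranging demand gives Qd = 44 - 2P. In a free market, 44 - 2P = P - 7 gives the equilibrium P* = 17, Q* = 10.
The ceiling of 18 is above the equilibrium price 17, so it is not binding; the market clears at P* = 17, Q* = 10.
Since the control does not bind, no trades are prevented and deadweight loss is zero.

0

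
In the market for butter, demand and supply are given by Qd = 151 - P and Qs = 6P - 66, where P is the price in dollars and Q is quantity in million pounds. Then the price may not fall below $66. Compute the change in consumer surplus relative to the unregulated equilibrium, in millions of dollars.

Without the control the market clears where 151 - P = 6P - 66, i.e. P* = 31 and Q* = 120.
Since 66 > 31, the floor is binding.
At P = 66: Qd = 151 - 66 = 85 and Qs = 6·66 - 66 = 330.
Consumer surplus without the control is ½ · (151 - 31) · 120 = 7200.
With the floor, consumers buy 85 units at 66, so CS = ½ · (151 - 66) · 85 = 3612.5.
Change in consumer surplus = 3612.5 - 7200 = -3587.5.

-3587.5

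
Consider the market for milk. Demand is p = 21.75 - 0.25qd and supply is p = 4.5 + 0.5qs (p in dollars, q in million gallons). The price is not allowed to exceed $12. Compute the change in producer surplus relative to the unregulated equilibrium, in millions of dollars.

-76

Rearranging demand gives qd = 87 - 4p; rearranging supply gives qs = 2p - 9. Setting quantity demanded equal to quantity supplied, 87 - 4p = 2p - 9, gives p* = 16 and q* = 23.
Because the ceiling (12) lies below the market-clearing price, it is binding.
At p = 12: qd = 87 - 4·12 = 39 and qs = 2·12 - 9 = 15.
Producer surplus without the control is ½ · (16 - 4.5) · 23 = 132.25.
With the ceiling, producers sell 15 units at 12, so PS = ½ · (12 - 4.5) · 15 = 56.25.
Change in producer surplus = 56.25 - 132.25 = -76.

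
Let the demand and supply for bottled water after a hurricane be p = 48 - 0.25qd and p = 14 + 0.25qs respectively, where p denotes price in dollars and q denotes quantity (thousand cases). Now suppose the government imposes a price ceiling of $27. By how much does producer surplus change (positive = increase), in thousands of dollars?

-240

Rearranging demand gives qd = 192 - 4p; rearranging supply gives qs = 4p - 56. Without the control the market clears where 192 - 4p = 4p - 56, i.e. p* = 31 and q* = 68.
The ceiling of 27 is below the equilibrium price 31, so it binds.
At p = 27: qd = 192 - 4·27 = 84 and qs = 4·27 - 56 = 52.
Producer surplus without the control is ½ · (31 - 14) · 68 = 578.
With the ceiling, producers sell 52 units at 27, so PS = ½ · (27 - 14) · 52 = 338.
Change in producer surplus = 338 - 578 = -240.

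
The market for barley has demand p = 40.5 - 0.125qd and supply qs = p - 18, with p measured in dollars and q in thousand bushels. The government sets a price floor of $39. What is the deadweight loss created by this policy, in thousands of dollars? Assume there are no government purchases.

Rearranging demand gives qd = 324 - 8p. Without the control the market clears where 324 - 8p = p - 18, i.e. p* = 38 and q* = 20.
The floor of 39 is above the equilibrium price 38, so it binds.
At p = 39: qd = 324 - 8·39 = 12 and qs = 39 - 18 = 21.
Quantity traded falls to 12. At q = 12 the demand price is (324 - 12)/8 = 39 and the supply price is 18 + 12 = 30.
Deadweight loss = ½ · (39 - 30) · (20 - 12) = ½ · 9 · 8 = 36.

36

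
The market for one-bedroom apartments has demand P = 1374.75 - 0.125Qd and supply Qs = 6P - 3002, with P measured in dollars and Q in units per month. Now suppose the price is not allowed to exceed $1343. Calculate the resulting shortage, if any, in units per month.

0

Rearranging demand gives Qd = 10998 - 8P. Equilibrium: 10998 - 8P = 6P - 3002, so 14000 = 14P and P* = 1000, Q* = 2998.
The ceiling of 1343 is above the equilibrium price 1000, so it is not binding; the market clears at P* = 1000, Q* = 2998.
Since the control does not bind, there is no shortage.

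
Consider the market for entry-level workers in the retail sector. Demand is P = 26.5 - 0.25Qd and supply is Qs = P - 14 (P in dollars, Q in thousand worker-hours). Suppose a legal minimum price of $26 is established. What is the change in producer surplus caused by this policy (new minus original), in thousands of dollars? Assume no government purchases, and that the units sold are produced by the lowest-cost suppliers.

Rearranging demand gives Qd = 106 - 4P. In a free market, 106 - 4P = P - 14 gives the equilibrium P* = 24, Q* = 10.
Because the floor (26) lies above the market-clearing price, it is binding.
At P = 26: Qd = 106 - 4·26 = 2 and Qs = 26 - 14 = 12.
Producer surplus without the control is ½ · (24 - 14) · 10 = 50.
With the floor, 2 units are sold at 26. The supply price at Q = 2 is 16, so PS = ½ · [(26 - 14) + (26 - 16)] · 2 = 22.
Change in producer surplus = 22 - 50 = -28.

-28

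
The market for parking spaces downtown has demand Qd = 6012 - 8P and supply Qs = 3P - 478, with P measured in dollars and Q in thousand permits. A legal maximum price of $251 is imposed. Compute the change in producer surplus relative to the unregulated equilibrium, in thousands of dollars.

-265606.5

Without the control the market clears where 6012 - 8P = 3P - 478, i.e. P* = 590 and Q* = 1292.
The ceiling of 251 is below the equilibrium price 590, so it binds.
At P = 251: Qd = 6012 - 8·251 = 4004 and Qs = 3·251 - 478 = 275.
Producer surplus without the control is ½ · (590 - 478/3) · 1292 = 834632/3.
With the ceiling, producers sell 275 units at 251, so PS = ½ · (251 - 478/3) · 275 = 75625/6.
Change in producer surplus = 75625/6 - 834632/3 = -265606.5.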